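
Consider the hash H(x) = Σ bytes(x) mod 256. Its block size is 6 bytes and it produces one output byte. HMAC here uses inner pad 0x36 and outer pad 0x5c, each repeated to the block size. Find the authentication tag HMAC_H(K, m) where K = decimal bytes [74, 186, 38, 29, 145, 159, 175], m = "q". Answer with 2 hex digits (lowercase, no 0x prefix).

d5

Key decimal bytes [74, 186, 38, 29, 145, 159, 175] = 4a ba 26 1d 91 9f af is 7 bytes > B = 6, so hash it first: H(key) = 26, then zero-pad to 6 bytes: K' = 26 00 00 00 00 00.
K' ⊕ ipad = 10 36 36 36 36 36.  K' ⊕ opad = 7a 5c 5c 5c 5c 5c.
Inner input = (K'⊕ipad) ∥ m = 10 36 36 36 36 36 ∥ 71.
Inner hash: sum = 16+54+54+54+54+54+113 = 399; mod 256 = 143 → 8f.
Outer input = (K'⊕opad) ∥ inner = 7a 5c 5c 5c 5c 5c ∥ 8f.
Outer hash (tag): sum = 122+92+92+92+92+92+143 = 725; mod 256 = 213 → d5.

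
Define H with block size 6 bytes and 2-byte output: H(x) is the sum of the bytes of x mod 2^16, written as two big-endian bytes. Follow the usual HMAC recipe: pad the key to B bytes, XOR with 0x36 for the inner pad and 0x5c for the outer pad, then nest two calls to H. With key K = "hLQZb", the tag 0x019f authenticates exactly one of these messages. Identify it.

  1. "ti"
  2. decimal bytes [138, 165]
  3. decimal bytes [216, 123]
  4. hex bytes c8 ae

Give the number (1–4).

4

Key "hLQZb" = 68 4c 51 5a 62 is 5 bytes ≤ B = 6; zero-pad to 6 bytes: K' = 68 4c 51 5a 62 00.
K' ⊕ ipad = 5e 7a 67 6c 54 36; K' ⊕ opad = 34 10 0d 06 3e 5c.
m1: inner = H(5e 7a 67 6c 54 36 74 69) = 03 12; tag = H(34 10 0d 06 3e 5c 03 12) = 0106
m2: inner = H(5e 7a 67 6c 54 36 8a a5) = 03 64; tag = H(34 10 0d 06 3e 5c 03 64) = 0158
m3: inner = H(5e 7a 67 6c 54 36 d8 7b) = 03 88; tag = H(34 10 0d 06 3e 5c 03 88) = 017c
m4: inner = H(5e 7a 67 6c 54 36 c8 ae) = 03 ab; tag = H(34 10 0d 06 3e 5c 03 ab) = 019f ← matches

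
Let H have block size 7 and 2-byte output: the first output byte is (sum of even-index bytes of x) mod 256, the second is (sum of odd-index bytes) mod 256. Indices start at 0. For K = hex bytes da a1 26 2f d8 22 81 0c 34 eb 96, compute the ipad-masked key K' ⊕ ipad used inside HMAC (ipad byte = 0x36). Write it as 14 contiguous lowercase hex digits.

15df3636363636

Key hex bytes da a1 26 2f d8 22 81 0c 34 eb 96 is 11 bytes > B = 7, so hash it first: H(key) = 23 e9, then zero-pad to 7 bytes: K' = 23 e9 00 00 00 00 00.
XOR each byte with 0x36: 23⊕36=15, e9⊕36=df, 00⊕36=36, 00⊕36=36, 00⊕36=36, 00⊕36=36, 00⊕36=36.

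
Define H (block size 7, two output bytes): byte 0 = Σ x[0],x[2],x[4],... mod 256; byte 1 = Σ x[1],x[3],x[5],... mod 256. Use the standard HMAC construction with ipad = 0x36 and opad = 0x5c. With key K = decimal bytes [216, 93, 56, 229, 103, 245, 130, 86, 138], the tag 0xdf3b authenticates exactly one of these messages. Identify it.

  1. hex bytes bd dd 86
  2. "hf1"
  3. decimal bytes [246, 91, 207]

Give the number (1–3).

3

Key decimal bytes [216, 93, 56, 229, 103, 245, 130, 86, 138] = d8 5d 38 e5 67 f5 82 56 8a is 9 bytes > B = 7, so hash it first: H(key) = 83 8d, then zero-pad to 7 bytes: K' = 83 8d 00 00 00 00 00.
K' ⊕ ipad = b5 bb 36 36 36 36 36; K' ⊕ opad = df d1 5c 5c 5c 5c 5c.
m1: inner = H(b5 bb 36 36 36 36 36 bd dd 86) = 34 6a; tag = H(df d1 5c 5c 5c 5c 5c 34 6a) = 5dbd
m2: inner = H(b5 bb 36 36 36 36 36 68 66 31) = bd c0; tag = H(df d1 5c 5c 5c 5c 5c bd c0) = b346
m3: inner = H(b5 bb 36 36 36 36 36 f6 5b cf) = b2 ec; tag = H(df d1 5c 5c 5c 5c 5c b2 ec) = df3b ← matches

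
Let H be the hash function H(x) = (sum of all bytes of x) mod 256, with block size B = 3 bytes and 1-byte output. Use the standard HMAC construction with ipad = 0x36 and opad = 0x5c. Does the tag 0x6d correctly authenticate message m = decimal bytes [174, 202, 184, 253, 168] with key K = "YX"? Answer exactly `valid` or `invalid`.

Key "YX" = 59 58 is 2 bytes ≤ B = 3; zero-pad to 3 bytes: K' = 59 58 00.
K' ⊕ ipad = 6f 6e 36; K' ⊕ opad = 05 04 5c.
Inner hash: sum = 111+110+54+174+202+184+253+168 = 1256; mod 256 = 232 → e8.
Outer hash (recomputed tag): sum = 5+4+92+232 = 333; mod 256 = 77 → 4d.
Recomputed tag = 4d; claimed = 6d → mismatch.

invalid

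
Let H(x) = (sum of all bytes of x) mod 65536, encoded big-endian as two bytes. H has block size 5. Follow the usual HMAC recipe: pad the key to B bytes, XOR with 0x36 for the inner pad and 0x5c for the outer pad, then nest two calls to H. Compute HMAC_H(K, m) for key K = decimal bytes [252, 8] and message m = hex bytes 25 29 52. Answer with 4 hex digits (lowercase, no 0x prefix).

Key decimal bytes [252, 8] = fc 08 is 2 bytes ≤ B = 5; zero-pad to 5 bytes: K' = fc 08 00 00 00.
K' ⊕ ipad = ca 3e 36 36 36.  K' ⊕ opad = a0 54 5c 5c 5c.
Inner input = (K'⊕ipad) ∥ m = ca 3e 36 36 36 ∥ 25 29 52.
Inner hash: sum = 202+62+54+54+54+37+41+82 = 586 → 02 4a.
Outer input = (K'⊕opad) ∥ inner = a0 54 5c 5c 5c ∥ 02 4a.
Outer hash (tag): sum = 160+84+92+92+92+2+74 = 596 → 02 54.

0254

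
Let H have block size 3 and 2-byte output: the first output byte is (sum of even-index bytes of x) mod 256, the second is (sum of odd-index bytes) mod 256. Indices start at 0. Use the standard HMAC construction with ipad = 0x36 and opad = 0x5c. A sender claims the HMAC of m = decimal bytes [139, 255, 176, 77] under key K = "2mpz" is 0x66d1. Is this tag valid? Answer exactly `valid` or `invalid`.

valid

Key "2mpz" = 32 6d 70 7a is 4 bytes > B = 3, so hash it first: H(key) = a2 e7, then zero-pad to 3 bytes: K' = a2 e7 00.
K' ⊕ ipad = 94 d1 36; K' ⊕ opad = fe bb 5c.
Inner hash: even-index sum = 534 mod 256 = 22; odd-index sum = 524 mod 256 = 12 → 16 0c.
Outer hash (recomputed tag): even-index sum = 358 mod 256 = 102; odd-index sum = 209 mod 256 = 209 → 66 d1.
Recomputed tag = 66d1; claimed = 66d1 → match.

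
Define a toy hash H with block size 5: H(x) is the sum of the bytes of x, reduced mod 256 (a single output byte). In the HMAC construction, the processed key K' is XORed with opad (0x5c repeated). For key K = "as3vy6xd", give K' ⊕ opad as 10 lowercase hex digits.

545c5c5c5c

Key "as3vy6xd" = 61 73 33 76 79 36 78 64 is 8 bytes > B = 5, so hash it first: H(key) = 08, then zero-pad to 5 bytes: K' = 08 00 00 00 00.
XOR each byte with 0x5c: 08⊕5c=54, 00⊕5c=5c, 00⊕5c=5c, 00⊕5c=5c, 00⊕5c=5c.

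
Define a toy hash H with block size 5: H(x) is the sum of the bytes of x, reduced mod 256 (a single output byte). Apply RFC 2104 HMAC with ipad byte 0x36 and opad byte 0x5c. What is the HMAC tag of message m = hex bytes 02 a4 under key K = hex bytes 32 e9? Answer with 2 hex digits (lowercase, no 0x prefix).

Key hex bytes 32 e9 is 2 bytes ≤ B = 5; zero-pad to 5 bytes: K' = 32 e9 00 00 00.
K' ⊕ ipad = 04 df 36 36 36.  K' ⊕ opad = 6e b5 5c 5c 5c.
Inner input = (K'⊕ipad) ∥ m = 04 df 36 36 36 ∥ 02 a4.
Inner hash: sum = 4+223+54+54+54+2+164 = 555; mod 256 = 43 → 2b.
Outer input = (K'⊕opad) ∥ inner = 6e b5 5c 5c 5c ∥ 2b.
Outer hash (tag): sum = 110+181+92+92+92+43 = 610; mod 256 = 98 → 62.

62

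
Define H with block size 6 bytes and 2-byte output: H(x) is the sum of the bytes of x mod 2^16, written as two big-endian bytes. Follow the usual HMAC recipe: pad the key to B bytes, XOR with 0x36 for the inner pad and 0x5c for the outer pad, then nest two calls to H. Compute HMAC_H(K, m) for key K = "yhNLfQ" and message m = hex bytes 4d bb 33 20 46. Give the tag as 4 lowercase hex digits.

01bc

Key "yhNLfQ" = 79 68 4e 4c 66 51 is exactly B = 6 bytes: K' = 79 68 4e 4c 66 51.
K' ⊕ ipad = 4f 5e 78 7a 50 67.  K' ⊕ opad = 25 34 12 10 3a 0d.
Inner input = (K'⊕ipad) ∥ m = 4f 5e 78 7a 50 67 ∥ 4d bb 33 20 46.
Inner hash: sum = 79+94+120+122+80+103+77+187+51+32+70 = 1015 → 03 f7.
Outer input = (K'⊕opad) ∥ inner = 25 34 12 10 3a 0d ∥ 03 f7.
Outer hash (tag): sum = 37+52+18+16+58+13+3+247 = 444 → 01 bc.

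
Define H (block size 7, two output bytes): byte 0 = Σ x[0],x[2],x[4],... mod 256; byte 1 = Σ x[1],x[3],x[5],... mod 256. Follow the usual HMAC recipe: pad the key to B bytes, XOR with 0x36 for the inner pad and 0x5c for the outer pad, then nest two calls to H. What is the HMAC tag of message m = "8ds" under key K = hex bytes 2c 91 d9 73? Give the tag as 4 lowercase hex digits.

Key hex bytes 2c 91 d9 73 is 4 bytes ≤ B = 7; zero-pad to 7 bytes: K' = 2c 91 d9 73 00 00 00.
K' ⊕ ipad = 1a a7 ef 45 36 36 36.  K' ⊕ opad = 70 cd 85 2f 5c 5c 5c.
Inner input = (K'⊕ipad) ∥ m = 1a a7 ef 45 36 36 36 ∥ 38 64 73.
Inner hash: even-index sum = 473 mod 256 = 217; odd-index sum = 461 mod 256 = 205 → d9 cd.
Outer input = (K'⊕opad) ∥ inner = 70 cd 85 2f 5c 5c 5c ∥ d9 cd.
Outer hash (tag): even-index sum = 634 mod 256 = 122; odd-index sum = 561 mod 256 = 49 → 7a 31.

7a31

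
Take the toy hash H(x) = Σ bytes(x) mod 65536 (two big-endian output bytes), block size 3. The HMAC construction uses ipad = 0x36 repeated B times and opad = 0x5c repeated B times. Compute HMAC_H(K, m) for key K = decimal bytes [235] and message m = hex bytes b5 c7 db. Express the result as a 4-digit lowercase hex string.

Key decimal bytes [235] = eb is 1 byte ≤ B = 3; zero-pad to 3 bytes: K' = eb 00 00.
K' ⊕ ipad = dd 36 36.  K' ⊕ opad = b7 5c 5c.
Inner input = (K'⊕ipad) ∥ m = dd 36 36 ∥ b5 c7 db.
Inner hash: sum = 221+54+54+181+199+219 = 928 → 03 a0.
Outer input = (K'⊕opad) ∥ inner = b7 5c 5c ∥ 03 a0.
Outer hash (tag): sum = 183+92+92+3+160 = 530 → 02 12.

0212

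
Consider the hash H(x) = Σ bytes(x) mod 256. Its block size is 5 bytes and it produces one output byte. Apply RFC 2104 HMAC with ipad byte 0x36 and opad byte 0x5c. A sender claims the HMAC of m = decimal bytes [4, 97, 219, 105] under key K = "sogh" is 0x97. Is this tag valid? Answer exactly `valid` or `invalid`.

Key "sogh" = 73 6f 67 68 is 4 bytes ≤ B = 5; zero-pad to 5 bytes: K' = 73 6f 67 68 00.
K' ⊕ ipad = 45 59 51 5e 36; K' ⊕ opad = 2f 33 3b 34 5c.
Inner hash: sum = 69+89+81+94+54+4+97+219+105 = 812; mod 256 = 44 → 2c.
Outer hash (recomputed tag): sum = 47+51+59+52+92+44 = 345; mod 256 = 89 → 59.
Recomputed tag = 59; claimed = 97 → mismatch.

invalid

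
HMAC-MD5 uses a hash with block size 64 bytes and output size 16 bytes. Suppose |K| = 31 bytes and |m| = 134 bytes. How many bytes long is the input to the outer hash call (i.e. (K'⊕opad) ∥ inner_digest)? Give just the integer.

80

Key is 31 ≤ 64 bytes, zero-padded: |K'| = 64.
Outer input = (K'⊕opad) ∥ H(inner) → 64 + 16 = 80 bytes.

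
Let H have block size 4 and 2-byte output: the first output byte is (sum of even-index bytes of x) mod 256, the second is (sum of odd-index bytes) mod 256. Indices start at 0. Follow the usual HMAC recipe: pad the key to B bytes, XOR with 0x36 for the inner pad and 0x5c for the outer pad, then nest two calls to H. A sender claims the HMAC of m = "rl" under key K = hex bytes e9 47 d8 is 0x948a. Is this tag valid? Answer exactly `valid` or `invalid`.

invalid

Key hex bytes e9 47 d8 is 3 bytes ≤ B = 4; zero-pad to 4 bytes: K' = e9 47 d8 00.
K' ⊕ ipad = df 71 ee 36; K' ⊕ opad = b5 1b 84 5c.
Inner hash: even-index sum = 575 mod 256 = 63; odd-index sum = 275 mod 256 = 19 → 3f 13.
Outer hash (recomputed tag): even-index sum = 376 mod 256 = 120; odd-index sum = 138 mod 256 = 138 → 78 8a.
Recomputed tag = 788a; claimed = 948a → mismatch.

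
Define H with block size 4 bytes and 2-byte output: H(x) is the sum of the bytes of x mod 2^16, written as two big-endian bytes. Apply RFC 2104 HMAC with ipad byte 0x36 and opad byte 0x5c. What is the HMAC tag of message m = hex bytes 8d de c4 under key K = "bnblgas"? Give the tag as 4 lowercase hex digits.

025c

Key "bnblgas" = 62 6e 62 6c 67 61 73 is 7 bytes > B = 4, so hash it first: H(key) = 02 d9, then zero-pad to 4 bytes: K' = 02 d9 00 00.
K' ⊕ ipad = 34 ef 36 36.  K' ⊕ opad = 5e 85 5c 5c.
Inner input = (K'⊕ipad) ∥ m = 34 ef 36 36 ∥ 8d de c4.
Inner hash: sum = 52+239+54+54+141+222+196 = 958 → 03 be.
Outer input = (K'⊕opad) ∥ inner = 5e 85 5c 5c ∥ 03 be.
Outer hash (tag): sum = 94+133+92+92+3+190 = 604 → 02 5c.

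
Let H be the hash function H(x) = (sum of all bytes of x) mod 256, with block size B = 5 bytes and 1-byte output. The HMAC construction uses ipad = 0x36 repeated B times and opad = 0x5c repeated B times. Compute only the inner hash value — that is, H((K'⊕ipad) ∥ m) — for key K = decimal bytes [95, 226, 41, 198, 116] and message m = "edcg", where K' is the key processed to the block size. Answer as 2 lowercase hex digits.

Key decimal bytes [95, 226, 41, 198, 116] = 5f e2 29 c6 74 is exactly B = 5 bytes: K' = 5f e2 29 c6 74.
K' ⊕ ipad = 69 d4 1f f0 42.
Inner input = 69 d4 1f f0 42 ∥ 65 64 63 67.
Inner hash: sum = 105+212+31+240+66+101+100+99+103 = 1057; mod 256 = 33 → 21.

21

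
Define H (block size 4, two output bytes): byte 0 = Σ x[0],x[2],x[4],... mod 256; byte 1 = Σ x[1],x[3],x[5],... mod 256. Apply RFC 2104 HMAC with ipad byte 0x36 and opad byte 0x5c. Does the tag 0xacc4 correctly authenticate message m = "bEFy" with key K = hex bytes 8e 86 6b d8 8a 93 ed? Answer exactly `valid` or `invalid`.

Key hex bytes 8e 86 6b d8 8a 93 ed is 7 bytes > B = 4, so hash it first: H(key) = 70 f1, then zero-pad to 4 bytes: K' = 70 f1 00 00.
K' ⊕ ipad = 46 c7 36 36; K' ⊕ opad = 2c ad 5c 5c.
Inner hash: even-index sum = 292 mod 256 = 36; odd-index sum = 443 mod 256 = 187 → 24 bb.
Outer hash (recomputed tag): even-index sum = 172 mod 256 = 172; odd-index sum = 452 mod 256 = 196 → ac c4.
Recomputed tag = acc4; claimed = acc4 → match.

valid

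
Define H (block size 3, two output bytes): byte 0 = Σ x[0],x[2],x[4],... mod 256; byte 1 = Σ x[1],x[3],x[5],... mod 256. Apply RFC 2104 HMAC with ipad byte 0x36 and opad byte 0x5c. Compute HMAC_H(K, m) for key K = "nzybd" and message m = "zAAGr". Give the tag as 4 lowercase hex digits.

8abb

Key "nzybd" = 6e 7a 79 62 64 is 5 bytes > B = 3, so hash it first: H(key) = 4b dc, then zero-pad to 3 bytes: K' = 4b dc 00.
K' ⊕ ipad = 7d ea 36.  K' ⊕ opad = 17 80 5c.
Inner input = (K'⊕ipad) ∥ m = 7d ea 36 ∥ 7a 41 41 47 72.
Inner hash: even-index sum = 315 mod 256 = 59; odd-index sum = 535 mod 256 = 23 → 3b 17.
Outer input = (K'⊕opad) ∥ inner = 17 80 5c ∥ 3b 17.
Outer hash (tag): even-index sum = 138 mod 256 = 138; odd-index sum = 187 mod 256 = 187 → 8a bb.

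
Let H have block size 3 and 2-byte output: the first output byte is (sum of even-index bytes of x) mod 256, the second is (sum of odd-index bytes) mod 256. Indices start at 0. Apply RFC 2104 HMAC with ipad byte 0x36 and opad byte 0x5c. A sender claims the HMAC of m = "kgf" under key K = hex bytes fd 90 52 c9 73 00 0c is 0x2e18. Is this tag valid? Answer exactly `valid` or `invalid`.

invalid

Key hex bytes fd 90 52 c9 73 00 0c is 7 bytes > B = 3, so hash it first: H(key) = ce 59, then zero-pad to 3 bytes: K' = ce 59 00.
K' ⊕ ipad = f8 6f 36; K' ⊕ opad = 92 05 5c.
Inner hash: even-index sum = 405 mod 256 = 149; odd-index sum = 320 mod 256 = 64 → 95 40.
Outer hash (recomputed tag): even-index sum = 302 mod 256 = 46; odd-index sum = 154 mod 256 = 154 → 2e 9a.
Recomputed tag = 2e9a; claimed = 2e18 → mismatch.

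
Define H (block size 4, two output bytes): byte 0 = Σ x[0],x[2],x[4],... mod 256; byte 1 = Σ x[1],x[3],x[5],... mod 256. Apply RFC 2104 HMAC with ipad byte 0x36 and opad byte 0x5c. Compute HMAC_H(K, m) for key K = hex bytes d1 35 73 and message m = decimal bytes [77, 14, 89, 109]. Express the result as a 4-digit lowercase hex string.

Key hex bytes d1 35 73 is 3 bytes ≤ B = 4; zero-pad to 4 bytes: K' = d1 35 73 00.
K' ⊕ ipad = e7 03 45 36.  K' ⊕ opad = 8d 69 2f 5c.
Inner input = (K'⊕ipad) ∥ m = e7 03 45 36 ∥ 4d 0e 59 6d.
Inner hash: even-index sum = 466 mod 256 = 210; odd-index sum = 180 mod 256 = 180 → d2 b4.
Outer input = (K'⊕opad) ∥ inner = 8d 69 2f 5c ∥ d2 b4.
Outer hash (tag): even-index sum = 398 mod 256 = 142; odd-index sum = 377 mod 256 = 121 → 8e 79.

8e79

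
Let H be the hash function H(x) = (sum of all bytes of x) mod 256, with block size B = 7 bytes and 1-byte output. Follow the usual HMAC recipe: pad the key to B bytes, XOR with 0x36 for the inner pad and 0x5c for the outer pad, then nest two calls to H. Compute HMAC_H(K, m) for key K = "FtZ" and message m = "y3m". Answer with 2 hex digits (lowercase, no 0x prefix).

c7

Key "FtZ" = 46 74 5a is 3 bytes ≤ B = 7; zero-pad to 7 bytes: K' = 46 74 5a 00 00 00 00.
K' ⊕ ipad = 70 42 6c 36 36 36 36.  K' ⊕ opad = 1a 28 06 5c 5c 5c 5c.
Inner input = (K'⊕ipad) ∥ m = 70 42 6c 36 36 36 36 ∥ 79 33 6d.
Inner hash: sum = 112+66+108+54+54+54+54+121+51+109 = 783; mod 256 = 15 → 0f.
Outer input = (K'⊕opad) ∥ inner = 1a 28 06 5c 5c 5c 5c ∥ 0f.
Outer hash (tag): sum = 26+40+6+92+92+92+92+15 = 455; mod 256 = 199 → c7.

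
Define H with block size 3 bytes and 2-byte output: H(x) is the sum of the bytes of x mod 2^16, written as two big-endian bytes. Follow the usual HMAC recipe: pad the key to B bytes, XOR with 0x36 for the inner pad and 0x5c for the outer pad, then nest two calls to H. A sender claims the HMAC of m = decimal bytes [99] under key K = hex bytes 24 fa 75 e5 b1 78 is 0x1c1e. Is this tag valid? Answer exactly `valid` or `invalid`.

Key hex bytes 24 fa 75 e5 b1 78 is 6 bytes > B = 3, so hash it first: H(key) = 03 a1, then zero-pad to 3 bytes: K' = 03 a1 00.
K' ⊕ ipad = 35 97 36; K' ⊕ opad = 5f fd 5c.
Inner hash: sum = 53+151+54+99 = 357 → 01 65.
Outer hash (recomputed tag): sum = 95+253+92+1+101 = 542 → 02 1e.
Recomputed tag = 021e; claimed = 1c1e → mismatch.

invalid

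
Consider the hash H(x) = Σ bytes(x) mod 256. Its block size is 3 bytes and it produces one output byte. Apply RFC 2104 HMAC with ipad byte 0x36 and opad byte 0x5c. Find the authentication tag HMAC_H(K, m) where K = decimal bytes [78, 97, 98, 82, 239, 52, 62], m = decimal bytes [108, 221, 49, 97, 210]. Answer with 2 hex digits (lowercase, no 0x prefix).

Key decimal bytes [78, 97, 98, 82, 239, 52, 62] = 4e 61 62 52 ef 34 3e is 7 bytes > B = 3, so hash it first: H(key) = c4, then zero-pad to 3 bytes: K' = c4 00 00.
K' ⊕ ipad = f2 36 36.  K' ⊕ opad = 98 5c 5c.
Inner input = (K'⊕ipad) ∥ m = f2 36 36 ∥ 6c dd 31 61 d2.
Inner hash: sum = 242+54+54+108+221+49+97+210 = 1035; mod 256 = 11 → 0b.
Outer input = (K'⊕opad) ∥ inner = 98 5c 5c ∥ 0b.
Outer hash (tag): sum = 152+92+92+11 = 347; mod 256 = 91 → 5b.

5b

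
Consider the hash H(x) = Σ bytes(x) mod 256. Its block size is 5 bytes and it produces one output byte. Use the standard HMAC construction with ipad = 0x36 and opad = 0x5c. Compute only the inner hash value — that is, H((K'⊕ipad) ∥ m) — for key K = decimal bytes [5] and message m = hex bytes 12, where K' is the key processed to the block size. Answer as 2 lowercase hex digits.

Key decimal bytes [5] = 05 is 1 byte ≤ B = 5; zero-pad to 5 bytes: K' = 05 00 00 00 00.
K' ⊕ ipad = 33 36 36 36 36.
Inner input = 33 36 36 36 36 ∥ 12.
Inner hash: sum = 51+54+54+54+54+18 = 285; mod 256 = 29 → 1d.

1d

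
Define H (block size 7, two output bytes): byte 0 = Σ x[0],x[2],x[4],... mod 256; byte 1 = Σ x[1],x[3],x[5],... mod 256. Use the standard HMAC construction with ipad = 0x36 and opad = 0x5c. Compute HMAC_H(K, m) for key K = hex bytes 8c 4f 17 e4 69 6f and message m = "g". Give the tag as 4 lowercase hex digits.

Key hex bytes 8c 4f 17 e4 69 6f is 6 bytes ≤ B = 7; zero-pad to 7 bytes: K' = 8c 4f 17 e4 69 6f 00.
K' ⊕ ipad = ba 79 21 d2 5f 59 36.  K' ⊕ opad = d0 13 4b b8 35 33 5c.
Inner input = (K'⊕ipad) ∥ m = ba 79 21 d2 5f 59 36 ∥ 67.
Inner hash: even-index sum = 368 mod 256 = 112; odd-index sum = 523 mod 256 = 11 → 70 0b.
Outer input = (K'⊕opad) ∥ inner = d0 13 4b b8 35 33 5c ∥ 70 0b.
Outer hash (tag): even-index sum = 439 mod 256 = 183; odd-index sum = 366 mod 256 = 110 → b7 6e.

b76e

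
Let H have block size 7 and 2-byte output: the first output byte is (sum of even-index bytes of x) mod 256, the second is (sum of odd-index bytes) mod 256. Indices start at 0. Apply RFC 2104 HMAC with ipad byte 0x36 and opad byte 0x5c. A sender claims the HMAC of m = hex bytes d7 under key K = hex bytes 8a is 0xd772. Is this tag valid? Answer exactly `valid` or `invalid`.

invalid

Key hex bytes 8a is 1 byte ≤ B = 7; zero-pad to 7 bytes: K' = 8a 00 00 00 00 00 00.
K' ⊕ ipad = bc 36 36 36 36 36 36; K' ⊕ opad = d6 5c 5c 5c 5c 5c 5c.
Inner hash: even-index sum = 350 mod 256 = 94; odd-index sum = 377 mod 256 = 121 → 5e 79.
Outer hash (recomputed tag): even-index sum = 611 mod 256 = 99; odd-index sum = 370 mod 256 = 114 → 63 72.
Recomputed tag = 6372; claimed = d772 → mismatch.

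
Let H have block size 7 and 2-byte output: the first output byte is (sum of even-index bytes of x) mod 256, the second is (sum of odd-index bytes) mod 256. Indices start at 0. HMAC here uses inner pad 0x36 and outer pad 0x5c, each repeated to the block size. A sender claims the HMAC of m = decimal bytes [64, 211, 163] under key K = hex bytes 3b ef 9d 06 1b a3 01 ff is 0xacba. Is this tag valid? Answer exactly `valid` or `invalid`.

valid

Key hex bytes 3b ef 9d 06 1b a3 01 ff is 8 bytes > B = 7, so hash it first: H(key) = f4 97, then zero-pad to 7 bytes: K' = f4 97 00 00 00 00 00.
K' ⊕ ipad = c2 a1 36 36 36 36 36; K' ⊕ opad = a8 cb 5c 5c 5c 5c 5c.
Inner hash: even-index sum = 567 mod 256 = 55; odd-index sum = 496 mod 256 = 240 → 37 f0.
Outer hash (recomputed tag): even-index sum = 684 mod 256 = 172; odd-index sum = 442 mod 256 = 186 → ac ba.
Recomputed tag = acba; claimed = acba → match.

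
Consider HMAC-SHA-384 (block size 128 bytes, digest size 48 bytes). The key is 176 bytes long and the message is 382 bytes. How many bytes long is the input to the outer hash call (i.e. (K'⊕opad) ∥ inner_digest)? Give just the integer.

176

Key is 176 > 128 bytes, so it is hashed to 48 bytes then zero-padded to 128: |K'| = 128.
Outer input = (K'⊕opad) ∥ H(inner) → 128 + 48 = 176 bytes.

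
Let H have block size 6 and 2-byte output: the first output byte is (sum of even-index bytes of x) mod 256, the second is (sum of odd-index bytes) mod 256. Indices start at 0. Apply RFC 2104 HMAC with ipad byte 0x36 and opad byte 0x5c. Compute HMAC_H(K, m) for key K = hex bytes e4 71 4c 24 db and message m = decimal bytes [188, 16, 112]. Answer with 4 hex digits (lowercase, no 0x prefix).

b4a0

Key hex bytes e4 71 4c 24 db is 5 bytes ≤ B = 6; zero-pad to 6 bytes: K' = e4 71 4c 24 db 00.
K' ⊕ ipad = d2 47 7a 12 ed 36.  K' ⊕ opad = b8 2d 10 78 87 5c.
Inner input = (K'⊕ipad) ∥ m = d2 47 7a 12 ed 36 ∥ bc 10 70.
Inner hash: even-index sum = 869 mod 256 = 101; odd-index sum = 159 mod 256 = 159 → 65 9f.
Outer input = (K'⊕opad) ∥ inner = b8 2d 10 78 87 5c ∥ 65 9f.
Outer hash (tag): even-index sum = 436 mod 256 = 180; odd-index sum = 416 mod 256 = 160 → b4 a0.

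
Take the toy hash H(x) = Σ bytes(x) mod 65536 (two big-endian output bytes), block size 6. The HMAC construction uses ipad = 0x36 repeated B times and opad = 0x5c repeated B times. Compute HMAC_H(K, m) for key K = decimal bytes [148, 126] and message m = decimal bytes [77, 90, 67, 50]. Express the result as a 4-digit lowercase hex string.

Key decimal bytes [148, 126] = 94 7e is 2 bytes ≤ B = 6; zero-pad to 6 bytes: K' = 94 7e 00 00 00 00.
K' ⊕ ipad = a2 48 36 36 36 36.  K' ⊕ opad = c8 22 5c 5c 5c 5c.
Inner input = (K'⊕ipad) ∥ m = a2 48 36 36 36 36 ∥ 4d 5a 43 32.
Inner hash: sum = 162+72+54+54+54+54+77+90+67+50 = 734 → 02 de.
Outer input = (K'⊕opad) ∥ inner = c8 22 5c 5c 5c 5c ∥ 02 de.
Outer hash (tag): sum = 200+34+92+92+92+92+2+222 = 826 → 03 3a.

033a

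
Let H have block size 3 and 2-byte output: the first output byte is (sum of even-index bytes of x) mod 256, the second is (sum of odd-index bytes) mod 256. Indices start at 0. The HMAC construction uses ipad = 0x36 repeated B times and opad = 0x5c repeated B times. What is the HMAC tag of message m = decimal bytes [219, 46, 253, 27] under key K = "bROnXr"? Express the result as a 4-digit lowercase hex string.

8d2c

Key "bROnXr" = 62 52 4f 6e 58 72 is 6 bytes > B = 3, so hash it first: H(key) = 09 32, then zero-pad to 3 bytes: K' = 09 32 00.
K' ⊕ ipad = 3f 04 36.  K' ⊕ opad = 55 6e 5c.
Inner input = (K'⊕ipad) ∥ m = 3f 04 36 ∥ db 2e fd 1b.
Inner hash: even-index sum = 190 mod 256 = 190; odd-index sum = 476 mod 256 = 220 → be dc.
Outer input = (K'⊕opad) ∥ inner = 55 6e 5c ∥ be dc.
Outer hash (tag): even-index sum = 397 mod 256 = 141; odd-index sum = 300 mod 256 = 44 → 8d 2c.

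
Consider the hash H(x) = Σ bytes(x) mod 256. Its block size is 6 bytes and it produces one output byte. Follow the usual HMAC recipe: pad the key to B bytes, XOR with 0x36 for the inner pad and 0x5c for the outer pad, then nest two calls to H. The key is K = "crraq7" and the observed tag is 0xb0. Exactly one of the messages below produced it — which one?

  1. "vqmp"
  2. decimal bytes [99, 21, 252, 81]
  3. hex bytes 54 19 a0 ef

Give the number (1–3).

Key "crraq7" = 63 72 72 61 71 37 is exactly B = 6 bytes: K' = 63 72 72 61 71 37.
K' ⊕ ipad = 55 44 44 57 47 01; K' ⊕ opad = 3f 2e 2e 3d 2d 6b.
m1: inner = H(55 44 44 57 47 01 76 71 6d 70) = 40; tag = H(3f 2e 2e 3d 2d 6b 40) = b0 ← matches
m2: inner = H(55 44 44 57 47 01 63 15 fc 51) = 41; tag = H(3f 2e 2e 3d 2d 6b 41) = b1
m3: inner = H(55 44 44 57 47 01 54 19 a0 ef) = 78; tag = H(3f 2e 2e 3d 2d 6b 78) = e8

1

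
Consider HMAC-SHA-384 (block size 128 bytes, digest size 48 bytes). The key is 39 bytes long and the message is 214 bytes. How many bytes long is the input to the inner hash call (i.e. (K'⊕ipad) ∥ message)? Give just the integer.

Key is 39 ≤ 128 bytes, zero-padded: |K'| = 128.
Inner input = (K'⊕ipad) ∥ m → 128 + 214 = 342 bytes.

342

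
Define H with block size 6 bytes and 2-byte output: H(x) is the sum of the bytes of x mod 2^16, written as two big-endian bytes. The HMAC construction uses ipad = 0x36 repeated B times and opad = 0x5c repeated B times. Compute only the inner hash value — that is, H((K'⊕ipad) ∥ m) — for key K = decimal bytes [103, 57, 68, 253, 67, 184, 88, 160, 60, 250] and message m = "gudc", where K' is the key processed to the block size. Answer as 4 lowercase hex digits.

Key decimal bytes [103, 57, 68, 253, 67, 184, 88, 160, 60, 250] = 67 39 44 fd 43 b8 58 a0 3c fa is 10 bytes > B = 6, so hash it first: H(key) = 05 0a, then zero-pad to 6 bytes: K' = 05 0a 00 00 00 00.
K' ⊕ ipad = 33 3c 36 36 36 36.
Inner input = 33 3c 36 36 36 36 ∥ 67 75 64 63.
Inner hash: sum = 51+60+54+54+54+54+103+117+100+99 = 746 → 02 ea.

02ea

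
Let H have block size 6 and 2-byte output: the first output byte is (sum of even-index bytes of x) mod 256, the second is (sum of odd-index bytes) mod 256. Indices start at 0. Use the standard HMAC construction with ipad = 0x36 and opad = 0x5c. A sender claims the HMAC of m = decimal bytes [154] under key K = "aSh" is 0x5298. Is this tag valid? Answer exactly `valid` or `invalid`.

valid

Key "aSh" = 61 53 68 is 3 bytes ≤ B = 6; zero-pad to 6 bytes: K' = 61 53 68 00 00 00.
K' ⊕ ipad = 57 65 5e 36 36 36; K' ⊕ opad = 3d 0f 34 5c 5c 5c.
Inner hash: even-index sum = 389 mod 256 = 133; odd-index sum = 209 mod 256 = 209 → 85 d1.
Outer hash (recomputed tag): even-index sum = 338 mod 256 = 82; odd-index sum = 408 mod 256 = 152 → 52 98.
Recomputed tag = 5298; claimed = 5298 → match.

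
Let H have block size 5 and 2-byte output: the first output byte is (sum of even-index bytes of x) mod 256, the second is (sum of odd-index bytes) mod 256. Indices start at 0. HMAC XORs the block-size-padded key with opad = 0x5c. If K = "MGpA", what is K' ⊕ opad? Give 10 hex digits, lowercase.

Key "MGpA" = 4d 47 70 41 is 4 bytes ≤ B = 5; zero-pad to 5 bytes: K' = 4d 47 70 41 00.
XOR each byte with 0x5c: 4d⊕5c=11, 47⊕5c=1b, 70⊕5c=2c, 41⊕5c=1d, 00⊕5c=5c.

111b2c1d5c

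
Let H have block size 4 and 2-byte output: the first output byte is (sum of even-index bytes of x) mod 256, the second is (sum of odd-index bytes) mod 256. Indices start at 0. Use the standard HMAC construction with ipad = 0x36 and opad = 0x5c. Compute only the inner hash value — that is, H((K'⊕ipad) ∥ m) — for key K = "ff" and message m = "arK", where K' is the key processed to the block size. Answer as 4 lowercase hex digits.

32f8

Key "ff" = 66 66 is 2 bytes ≤ B = 4; zero-pad to 4 bytes: K' = 66 66 00 00.
K' ⊕ ipad = 50 50 36 36.
Inner input = 50 50 36 36 ∥ 61 72 4b.
Inner hash: even-index sum = 306 mod 256 = 50; odd-index sum = 248 mod 256 = 248 → 32 f8.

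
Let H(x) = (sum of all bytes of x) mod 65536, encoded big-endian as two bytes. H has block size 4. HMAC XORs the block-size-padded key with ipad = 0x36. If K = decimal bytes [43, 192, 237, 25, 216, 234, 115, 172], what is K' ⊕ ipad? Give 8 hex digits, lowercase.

Key decimal bytes [43, 192, 237, 25, 216, 234, 115, 172] = 2b c0 ed 19 d8 ea 73 ac is 8 bytes > B = 4, so hash it first: H(key) = 04 d2, then zero-pad to 4 bytes: K' = 04 d2 00 00.
XOR each byte with 0x36: 04⊕36=32, d2⊕36=e4, 00⊕36=36, 00⊕36=36.

32e43636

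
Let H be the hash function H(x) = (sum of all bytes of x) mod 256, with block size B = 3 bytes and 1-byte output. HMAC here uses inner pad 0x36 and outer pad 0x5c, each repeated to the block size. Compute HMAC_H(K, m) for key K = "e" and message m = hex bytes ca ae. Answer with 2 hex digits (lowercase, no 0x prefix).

28

Key "e" = 65 is 1 byte ≤ B = 3; zero-pad to 3 bytes: K' = 65 00 00.
K' ⊕ ipad = 53 36 36.  K' ⊕ opad = 39 5c 5c.
Inner input = (K'⊕ipad) ∥ m = 53 36 36 ∥ ca ae.
Inner hash: sum = 83+54+54+202+174 = 567; mod 256 = 55 → 37.
Outer input = (K'⊕opad) ∥ inner = 39 5c 5c ∥ 37.
Outer hash (tag): sum = 57+92+92+55 = 296; mod 256 = 40 → 28.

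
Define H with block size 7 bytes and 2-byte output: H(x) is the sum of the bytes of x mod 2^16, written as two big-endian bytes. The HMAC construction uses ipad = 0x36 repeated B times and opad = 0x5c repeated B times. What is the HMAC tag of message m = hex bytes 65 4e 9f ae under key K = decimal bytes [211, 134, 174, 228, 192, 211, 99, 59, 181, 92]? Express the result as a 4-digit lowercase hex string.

02f3

Key decimal bytes [211, 134, 174, 228, 192, 211, 99, 59, 181, 92] = d3 86 ae e4 c0 d3 63 3b b5 5c is 10 bytes > B = 7, so hash it first: H(key) = 06 2d, then zero-pad to 7 bytes: K' = 06 2d 00 00 00 00 00.
K' ⊕ ipad = 30 1b 36 36 36 36 36.  K' ⊕ opad = 5a 71 5c 5c 5c 5c 5c.
Inner input = (K'⊕ipad) ∥ m = 30 1b 36 36 36 36 36 ∥ 65 4e 9f ae.
Inner hash: sum = 48+27+54+54+54+54+54+101+78+159+174 = 857 → 03 59.
Outer input = (K'⊕opad) ∥ inner = 5a 71 5c 5c 5c 5c 5c ∥ 03 59.
Outer hash (tag): sum = 90+113+92+92+92+92+92+3+89 = 755 → 02 f3.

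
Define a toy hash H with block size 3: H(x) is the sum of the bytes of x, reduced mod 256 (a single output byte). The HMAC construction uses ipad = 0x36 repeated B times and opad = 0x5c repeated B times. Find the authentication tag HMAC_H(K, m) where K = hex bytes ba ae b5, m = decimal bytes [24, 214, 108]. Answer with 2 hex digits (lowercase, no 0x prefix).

Key hex bytes ba ae b5 is exactly B = 3 bytes: K' = ba ae b5.
K' ⊕ ipad = 8c 98 83.  K' ⊕ opad = e6 f2 e9.
Inner input = (K'⊕ipad) ∥ m = 8c 98 83 ∥ 18 d6 6c.
Inner hash: sum = 140+152+131+24+214+108 = 769; mod 256 = 1 → 01.
Outer input = (K'⊕opad) ∥ inner = e6 f2 e9 ∥ 01.
Outer hash (tag): sum = 230+242+233+1 = 706; mod 256 = 194 → c2.

c2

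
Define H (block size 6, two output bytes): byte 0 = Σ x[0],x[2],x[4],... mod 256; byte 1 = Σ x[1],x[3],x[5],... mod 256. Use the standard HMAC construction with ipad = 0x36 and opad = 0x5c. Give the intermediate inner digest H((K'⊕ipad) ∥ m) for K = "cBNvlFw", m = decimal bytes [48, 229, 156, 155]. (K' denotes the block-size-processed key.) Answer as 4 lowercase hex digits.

Key "cBNvlFw" = 63 42 4e 76 6c 46 77 is 7 bytes > B = 6, so hash it first: H(key) = 94 fe, then zero-pad to 6 bytes: K' = 94 fe 00 00 00 00.
K' ⊕ ipad = a2 c8 36 36 36 36.
Inner input = a2 c8 36 36 36 36 ∥ 30 e5 9c 9b.
Inner hash: even-index sum = 474 mod 256 = 218; odd-index sum = 692 mod 256 = 180 → da b4.

dab4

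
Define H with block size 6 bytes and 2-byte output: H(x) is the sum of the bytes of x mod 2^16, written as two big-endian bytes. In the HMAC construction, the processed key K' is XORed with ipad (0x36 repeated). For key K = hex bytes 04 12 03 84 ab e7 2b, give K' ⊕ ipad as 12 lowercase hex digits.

346c36363636

Key hex bytes 04 12 03 84 ab e7 2b is 7 bytes > B = 6, so hash it first: H(key) = 02 5a, then zero-pad to 6 bytes: K' = 02 5a 00 00 00 00.
XOR each byte with 0x36: 02⊕36=34, 5a⊕36=6c, 00⊕36=36, 00⊕36=36, 00⊕36=36, 00⊕36=36.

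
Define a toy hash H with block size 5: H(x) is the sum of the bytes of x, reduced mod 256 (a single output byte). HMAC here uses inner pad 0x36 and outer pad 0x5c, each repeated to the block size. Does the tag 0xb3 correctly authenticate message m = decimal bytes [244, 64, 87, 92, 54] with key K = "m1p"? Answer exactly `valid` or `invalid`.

valid

Key "m1p" = 6d 31 70 is 3 bytes ≤ B = 5; zero-pad to 5 bytes: K' = 6d 31 70 00 00.
K' ⊕ ipad = 5b 07 46 36 36; K' ⊕ opad = 31 6d 2c 5c 5c.
Inner hash: sum = 91+7+70+54+54+244+64+87+92+54 = 817; mod 256 = 49 → 31.
Outer hash (recomputed tag): sum = 49+109+44+92+92+49 = 435; mod 256 = 179 → b3.
Recomputed tag = b3; claimed = b3 → match.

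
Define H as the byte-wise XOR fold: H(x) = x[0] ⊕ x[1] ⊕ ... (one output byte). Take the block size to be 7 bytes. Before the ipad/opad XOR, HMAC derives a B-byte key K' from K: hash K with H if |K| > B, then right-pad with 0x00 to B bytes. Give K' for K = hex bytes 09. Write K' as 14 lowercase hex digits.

Key hex bytes 09 is 1 byte ≤ B = 7; zero-pad to 7 bytes: K' = 09 00 00 00 00 00 00.

09000000000000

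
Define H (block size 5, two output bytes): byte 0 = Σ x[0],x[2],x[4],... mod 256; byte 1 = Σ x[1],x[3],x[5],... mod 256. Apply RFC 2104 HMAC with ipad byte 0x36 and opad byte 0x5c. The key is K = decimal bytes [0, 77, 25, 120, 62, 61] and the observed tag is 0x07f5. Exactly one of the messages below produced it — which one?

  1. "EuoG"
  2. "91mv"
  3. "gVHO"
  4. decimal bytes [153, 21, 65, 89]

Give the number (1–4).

4

Key decimal bytes [0, 77, 25, 120, 62, 61] = 00 4d 19 78 3e 3d is 6 bytes > B = 5, so hash it first: H(key) = 57 02, then zero-pad to 5 bytes: K' = 57 02 00 00 00.
K' ⊕ ipad = 61 34 36 36 36; K' ⊕ opad = 0b 5e 5c 5c 5c.
m1: inner = H(61 34 36 36 36 45 75 6f 47) = 89 1e; tag = H(0b 5e 5c 5c 5c 89 1e) = e143
m2: inner = H(61 34 36 36 36 39 31 6d 76) = 74 10; tag = H(0b 5e 5c 5c 5c 74 10) = d32e
m3: inner = H(61 34 36 36 36 67 56 48 4f) = 72 19; tag = H(0b 5e 5c 5c 5c 72 19) = dc2c
m4: inner = H(61 34 36 36 36 99 15 41 59) = 3b 44; tag = H(0b 5e 5c 5c 5c 3b 44) = 07f5 ← matches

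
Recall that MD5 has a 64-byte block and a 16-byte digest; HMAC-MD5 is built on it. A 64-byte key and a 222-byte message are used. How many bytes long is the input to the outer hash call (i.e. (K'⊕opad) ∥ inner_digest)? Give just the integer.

Key is 64 ≤ 64 bytes, zero-padded: |K'| = 64.
Outer input = (K'⊕opad) ∥ H(inner) → 64 + 16 = 80 bytes.

80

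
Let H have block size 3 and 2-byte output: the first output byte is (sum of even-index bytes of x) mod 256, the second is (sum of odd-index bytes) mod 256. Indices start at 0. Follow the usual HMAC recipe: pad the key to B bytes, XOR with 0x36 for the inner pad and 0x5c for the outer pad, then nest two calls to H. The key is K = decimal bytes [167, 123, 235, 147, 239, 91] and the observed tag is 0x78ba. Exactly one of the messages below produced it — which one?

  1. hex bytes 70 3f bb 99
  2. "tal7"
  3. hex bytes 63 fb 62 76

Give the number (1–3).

Key decimal bytes [167, 123, 235, 147, 239, 91] = a7 7b eb 93 ef 5b is 6 bytes > B = 3, so hash it first: H(key) = 81 69, then zero-pad to 3 bytes: K' = 81 69 00.
K' ⊕ ipad = b7 5f 36; K' ⊕ opad = dd 35 5c.
m1: inner = H(b7 5f 36 70 3f bb 99) = c5 8a; tag = H(dd 35 5c c5 8a) = c3fa
m2: inner = H(b7 5f 36 74 61 6c 37) = 85 3f; tag = H(dd 35 5c 85 3f) = 78ba ← matches
m3: inner = H(b7 5f 36 63 fb 62 76) = 5e 24; tag = H(dd 35 5c 5e 24) = 5d93

2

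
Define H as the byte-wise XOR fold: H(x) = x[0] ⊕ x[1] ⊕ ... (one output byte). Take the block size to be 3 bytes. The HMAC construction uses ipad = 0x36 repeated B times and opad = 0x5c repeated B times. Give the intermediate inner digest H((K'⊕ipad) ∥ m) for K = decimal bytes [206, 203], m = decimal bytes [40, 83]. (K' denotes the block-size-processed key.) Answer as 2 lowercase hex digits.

Key decimal bytes [206, 203] = ce cb is 2 bytes ≤ B = 3; zero-pad to 3 bytes: K' = ce cb 00.
K' ⊕ ipad = f8 fd 36.
Inner input = f8 fd 36 ∥ 28 53.
Inner hash: XOR f8⊕fd⊕36⊕28⊕53 = 48.

48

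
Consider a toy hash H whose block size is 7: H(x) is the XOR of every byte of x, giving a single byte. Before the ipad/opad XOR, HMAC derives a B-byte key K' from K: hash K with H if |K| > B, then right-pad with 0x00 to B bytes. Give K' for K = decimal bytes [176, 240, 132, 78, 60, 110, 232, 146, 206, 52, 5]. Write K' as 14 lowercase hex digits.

|K| = 11 > B = 7, so first hash the key.
H(K): XOR b0⊕f0⊕84⊕4e⊕3c⊕6e⊕e8⊕92⊕ce⊕34⊕05 = 5d.
Zero-pad H(K) = 5d to 7 bytes: K' = 5d 00 00 00 00 00 00.

5d000000000000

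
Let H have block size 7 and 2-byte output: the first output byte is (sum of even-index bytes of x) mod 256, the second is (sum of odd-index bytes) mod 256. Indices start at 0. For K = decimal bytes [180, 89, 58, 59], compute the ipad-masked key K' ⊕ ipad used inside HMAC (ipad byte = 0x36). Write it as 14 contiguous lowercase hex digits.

826f0c0d363636

Key decimal bytes [180, 89, 58, 59] = b4 59 3a 3b is 4 bytes ≤ B = 7; zero-pad to 7 bytes: K' = b4 59 3a 3b 00 00 00.
XOR each byte with 0x36: b4⊕36=82, 59⊕36=6f, 3a⊕36=0c, 3b⊕36=0d, 00⊕36=36, 00⊕36=36, 00⊕36=36.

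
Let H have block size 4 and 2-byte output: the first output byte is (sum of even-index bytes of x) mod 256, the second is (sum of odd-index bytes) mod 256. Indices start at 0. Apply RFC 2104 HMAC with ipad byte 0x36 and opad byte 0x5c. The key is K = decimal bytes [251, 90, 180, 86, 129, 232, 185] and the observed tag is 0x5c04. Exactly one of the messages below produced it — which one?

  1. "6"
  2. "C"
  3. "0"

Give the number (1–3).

Key decimal bytes [251, 90, 180, 86, 129, 232, 185] = fb 5a b4 56 81 e8 b9 is 7 bytes > B = 4, so hash it first: H(key) = e9 98, then zero-pad to 4 bytes: K' = e9 98 00 00.
K' ⊕ ipad = df ae 36 36; K' ⊕ opad = b5 c4 5c 5c.
m1: inner = H(df ae 36 36 36) = 4b e4; tag = H(b5 c4 5c 5c 4b e4) = 5c04 ← matches
m2: inner = H(df ae 36 36 43) = 58 e4; tag = H(b5 c4 5c 5c 58 e4) = 6904
m3: inner = H(df ae 36 36 30) = 45 e4; tag = H(b5 c4 5c 5c 45 e4) = 5604

1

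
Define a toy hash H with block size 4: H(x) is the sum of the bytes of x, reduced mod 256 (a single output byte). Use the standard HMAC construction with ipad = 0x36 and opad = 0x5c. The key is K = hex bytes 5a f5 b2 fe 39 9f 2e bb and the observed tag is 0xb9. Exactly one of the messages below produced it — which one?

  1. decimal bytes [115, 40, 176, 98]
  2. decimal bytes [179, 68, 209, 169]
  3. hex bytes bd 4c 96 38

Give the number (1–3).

Key hex bytes 5a f5 b2 fe 39 9f 2e bb is 8 bytes > B = 4, so hash it first: H(key) = c0, then zero-pad to 4 bytes: K' = c0 00 00 00.
K' ⊕ ipad = f6 36 36 36; K' ⊕ opad = 9c 5c 5c 5c.
m1: inner = H(f6 36 36 36 73 28 b0 62) = 45; tag = H(9c 5c 5c 5c 45) = f5
m2: inner = H(f6 36 36 36 b3 44 d1 a9) = 09; tag = H(9c 5c 5c 5c 09) = b9 ← matches
m3: inner = H(f6 36 36 36 bd 4c 96 38) = 6f; tag = H(9c 5c 5c 5c 6f) = 1f

2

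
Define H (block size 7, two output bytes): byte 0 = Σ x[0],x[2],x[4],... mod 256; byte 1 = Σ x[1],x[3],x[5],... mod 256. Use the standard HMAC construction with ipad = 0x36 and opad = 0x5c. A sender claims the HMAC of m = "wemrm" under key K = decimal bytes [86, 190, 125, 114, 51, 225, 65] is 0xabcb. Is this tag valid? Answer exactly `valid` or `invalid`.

Key decimal bytes [86, 190, 125, 114, 51, 225, 65] = 56 be 7d 72 33 e1 41 is exactly B = 7 bytes: K' = 56 be 7d 72 33 e1 41.
K' ⊕ ipad = 60 88 4b 44 05 d7 77; K' ⊕ opad = 0a e2 21 2e 6f bd 1d.
Inner hash: even-index sum = 510 mod 256 = 254; odd-index sum = 756 mod 256 = 244 → fe f4.
Outer hash (recomputed tag): even-index sum = 427 mod 256 = 171; odd-index sum = 715 mod 256 = 203 → ab cb.
Recomputed tag = abcb; claimed = abcb → match.

valid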